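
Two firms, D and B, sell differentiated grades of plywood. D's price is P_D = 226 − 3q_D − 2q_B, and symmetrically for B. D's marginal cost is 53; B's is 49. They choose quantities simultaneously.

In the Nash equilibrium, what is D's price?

Firm D's profit: π = q_D(226 − 3q_D − 2q_B) − 53q_D.
∂π/∂q_D = 173 − 6q_D − 2q_B = 0 ⇒ q_D = 173/6 − (1/3)q_B.
Similarly q_B = 29.5 − (1/3)q_D.
Solving the two reaction functions simultaneously: (1 − (−1/3)(−1/3))q_D = 173/6 − (1/3)·29.5, so (8/9)q_D = 19 and q_D = 21.375.
Then q_B = 29.5 − (1/3)·21.375 = 22.375.
P_D = 226 − 3·21.375 − 2·22.375 = 117.125.

117.125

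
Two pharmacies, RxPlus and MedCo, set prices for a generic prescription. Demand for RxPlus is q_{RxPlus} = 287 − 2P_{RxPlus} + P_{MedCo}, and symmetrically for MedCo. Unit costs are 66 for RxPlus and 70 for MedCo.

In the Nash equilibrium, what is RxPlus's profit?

11011.28

RxPlus's profit: π = (P_{RxPlus} − 66)(287 − 2P_{RxPlus} + P_{MedCo}).
∂π/∂P_{RxPlus} = 419 − 4P_{RxPlus} + P_{MedCo} = 0 ⇒ P_{RxPlus} = 104.75 + 0.25P_{MedCo}.
Similarly P_{MedCo} = 106.75 + 0.25P_{RxPlus}.
Plugging P_{MedCo} into RxPlus's best response: P_{RxPlus} = 104.75 + 0.25(106.75 + 0.25P_{RxPlus}) ⇒ 0.9375P_{RxPlus} = 131.4375, so P_{RxPlus} = 140.2.
Then P_{MedCo} = 106.75 + 0.25·140.2 = 141.8.
q_{RxPlus} = 287 − 2·140.2 + 141.8 = 148.4.
Profit = (140.2 − 66)·148.4 = 11011.28.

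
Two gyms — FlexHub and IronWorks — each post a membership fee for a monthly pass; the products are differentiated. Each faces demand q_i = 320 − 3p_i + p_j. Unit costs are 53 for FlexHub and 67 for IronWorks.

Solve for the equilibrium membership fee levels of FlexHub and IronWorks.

97, 103

FlexHub's profit: π = (p_{FlexHub} − 53)(320 − 3p_{FlexHub} + p_{IronWorks}).
∂π/∂p_{FlexHub} = 479 − 6p_{FlexHub} + p_{IronWorks} = 0 ⇒ p_{FlexHub} = 479/6 + (1/6)p_{IronWorks}.
Similarly p_{IronWorks} = 521/6 + (1/6)p_{FlexHub}.
Solving the two reaction functions simultaneously: (1 − (1/6)(1/6))p_{FlexHub} = 479/6 + (1/6)·(521/6), so (35/36)p_{FlexHub} = 3395/36 and p_{FlexHub} = 97.
Then p_{IronWorks} = 521/6 + (1/6)·97 = 103.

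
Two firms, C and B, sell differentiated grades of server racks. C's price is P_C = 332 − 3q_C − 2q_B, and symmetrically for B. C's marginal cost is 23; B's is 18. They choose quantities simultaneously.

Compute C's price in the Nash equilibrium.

Firm C's profit: π = q_C(332 − 3q_C − 2q_B) − 23q_C.
∂π/∂q_C = 309 − 6q_C − 2q_B = 0 ⇒ q_C = 51.5 − (1/3)q_B.
Similarly q_B = 157/3 − (1/3)q_C.
Substituting the second reaction function into the first: q_C = 51.5 − (1/3)(157/3 − (1/3)q_C), which gives (8/9)q_C = 613/18 ⇒ q_C = 38.3125.
Then q_B = 157/3 − (1/3)·38.3125 = 39.5625.
P_C = 332 − 3·38.3125 − 2·39.5625 = 137.9375.

137.9375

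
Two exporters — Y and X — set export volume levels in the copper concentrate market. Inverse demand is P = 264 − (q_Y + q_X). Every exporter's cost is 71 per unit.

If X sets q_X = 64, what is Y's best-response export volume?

Exporter Y's profit: π = q_Y(264 − (q_Y + q_X)) − 71q_Y.
∂π/∂q_Y = 193 − 2q_Y − q_X = 0, so q_Y = 96.5 − 0.5q_X.
At q_X = 64: q_Y = 96.5 − 0.5·64 = 64.5.

64.5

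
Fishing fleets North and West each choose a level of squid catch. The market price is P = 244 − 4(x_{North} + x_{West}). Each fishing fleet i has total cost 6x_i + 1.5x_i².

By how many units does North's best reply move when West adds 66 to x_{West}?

Fishing fleet North's profit: π = x_{North}(244 − 4(x_{North} + x_{West})) − 6x_{North} − 1.5x_{North}².
∂π/∂x_{North} = 238 − 11x_{North} − 4x_{West} = 0, so x_{North} = 238/11 − (4/11)x_{West}.
The reaction-function slope is −4/11, so a 66-unit rise in x_{West} moves x_{North} by −4/11 × 66 = −24. North's best response falls — the actions are strategic substitutes.

-24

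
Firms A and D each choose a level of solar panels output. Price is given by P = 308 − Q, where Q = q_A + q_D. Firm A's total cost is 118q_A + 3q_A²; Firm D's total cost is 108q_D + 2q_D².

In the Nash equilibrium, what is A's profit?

1600

Firm A's profit: π = q_A(308 − (q_A + q_D)) − 118q_A − 3q_A².
∂π/∂q_A = 190 − 8q_A − q_D = 0, so q_A = 23.75 − 0.125q_D.
For D: ∂π/∂q_D = 200 − 6q_D − q_A = 0 ⇒ q_D = 100/3 − (1/6)q_A.
Solving the two reaction functions simultaneously: (1 − (−0.125)(−1/6))q_A = 23.75 − 0.125·(100/3), so (47/48)q_A = 235/12 and q_A = 20.
Then q_D = 100/3 − (1/6)·20 = 30.
Price P = 308 − 50 = 258.
A's profit: (258 − 118)·20 − 3(20)² = 1600.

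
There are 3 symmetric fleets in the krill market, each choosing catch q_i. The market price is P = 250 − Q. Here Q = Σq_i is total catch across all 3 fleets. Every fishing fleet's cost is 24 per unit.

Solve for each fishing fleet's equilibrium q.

56.5

A representative fishing fleet's profit is π_i = q_i(250 − Q) − 24q_i, with Q = q_i + Σ_{j≠i} q_j.
First-order condition: 226 − 2q_i − Σ_{j≠i} q_j = 0.
In a symmetric equilibrium every fishing fleet chooses the same q, so Σ_{j≠i} q_j = 2q. The condition becomes 226 − 4q = 0, giving q = 226/4 = 56.5.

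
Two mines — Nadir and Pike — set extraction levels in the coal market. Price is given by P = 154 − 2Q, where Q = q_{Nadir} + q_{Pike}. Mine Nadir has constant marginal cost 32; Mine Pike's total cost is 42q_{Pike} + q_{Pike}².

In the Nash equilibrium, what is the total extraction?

Mine Nadir's profit: π = q_{Nadir}(154 − 2(q_{Nadir} + q_{Pike})) − 32q_{Nadir}.
∂π/∂q_{Nadir} = 122 − 4q_{Nadir} − 2q_{Pike} = 0, so q_{Nadir} = 30.5 − 0.5q_{Pike}.
For Pike: ∂π/∂q_{Pike} = 112 − 6q_{Pike} − 2q_{Nadir} = 0 ⇒ q_{Pike} = 56/3 − (1/3)q_{Nadir}.
Solving the two reaction functions simultaneously: (1 − (−0.5)(−1/3))q_{Nadir} = 30.5 − 0.5·(56/3), so (5/6)q_{Nadir} = 127/6 and q_{Nadir} = 25.4.
Then q_{Pike} = 56/3 − (1/3)·25.4 = 10.2.
Total extraction: 25.4 + 10.2 = 35.6.

35.6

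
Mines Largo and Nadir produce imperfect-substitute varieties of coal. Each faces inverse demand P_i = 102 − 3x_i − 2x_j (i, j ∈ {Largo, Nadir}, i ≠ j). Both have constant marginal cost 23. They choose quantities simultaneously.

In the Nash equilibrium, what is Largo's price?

Mine Largo's profit: π = x_{Largo}(102 − 3x_{Largo} − 2x_{Nadir}) − 23x_{Largo}.
∂π/∂x_{Largo} = 79 − 6x_{Largo} − 2x_{Nadir} = 0 ⇒ x_{Largo} = 79/6 − (1/3)x_{Nadir}.
The game is symmetric, so in equilibrium x_{Nadir} = x_{Largo}: the reaction function gives (4/3)x_{Largo} = 79/6, hence x_{Largo} = 9.875.
P_{Largo} = 102 − 3·9.875 − 2·9.875 = 52.625.

52.625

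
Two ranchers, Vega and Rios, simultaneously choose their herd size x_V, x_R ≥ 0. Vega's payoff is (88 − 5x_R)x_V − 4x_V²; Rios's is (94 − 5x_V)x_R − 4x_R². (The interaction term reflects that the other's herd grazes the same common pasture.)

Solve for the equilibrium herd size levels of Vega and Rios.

Expanding Vega's payoff: 88x_V − 5x_Rx_V − 4x_V².
∂π/∂x_V = 88 − 5x_R − 8x_V = 0, so x_V = 11 − 0.625x_R.
Likewise for Rios: x_R = 11.75 − 0.625x_V.
Substituting the second reaction function into the first: x_V = 11 − 0.625(11.75 − 0.625x_V), which gives (39/64)x_V = 117/32 ⇒ x_V = 6.
Then x_R = 11.75 − 0.625·6 = 8.

6, 8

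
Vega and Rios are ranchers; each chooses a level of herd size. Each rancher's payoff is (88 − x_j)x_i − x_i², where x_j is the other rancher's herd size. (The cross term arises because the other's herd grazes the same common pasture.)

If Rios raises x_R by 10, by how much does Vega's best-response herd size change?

-5

Vega's payoff is (88 − x_R)x_V − x_V².
∂π/∂x_V = 88 − x_R − 2x_V = 0, so x_V = 44 − 0.5x_R.
The reaction-function slope is −0.5, so a 10-unit rise in x_R moves x_V by −0.5 × 10 = −5. Vega's best response falls — the actions are strategic substitutes.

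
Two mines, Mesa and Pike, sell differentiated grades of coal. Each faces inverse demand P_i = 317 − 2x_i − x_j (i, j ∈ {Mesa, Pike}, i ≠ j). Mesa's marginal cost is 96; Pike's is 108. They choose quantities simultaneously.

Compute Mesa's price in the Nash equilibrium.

Mine Mesa's profit: π = x_{Mesa}(317 − 2x_{Mesa} − x_{Pike}) − 96x_{Mesa}.
∂π/∂x_{Mesa} = 221 − 4x_{Mesa} − x_{Pike} = 0 ⇒ x_{Mesa} = 55.25 − 0.25x_{Pike}.
Similarly x_{Pike} = 52.25 − 0.25x_{Mesa}.
Solving the two reaction functions simultaneously: (1 − (−0.25)(−0.25))x_{Mesa} = 55.25 − 0.25·52.25, so 0.9375x_{Mesa} = 42.1875 and x_{Mesa} = 45.
Then x_{Pike} = 52.25 − 0.25·45 = 41.
P_{Mesa} = 317 − 2·45 − 41 = 186.

186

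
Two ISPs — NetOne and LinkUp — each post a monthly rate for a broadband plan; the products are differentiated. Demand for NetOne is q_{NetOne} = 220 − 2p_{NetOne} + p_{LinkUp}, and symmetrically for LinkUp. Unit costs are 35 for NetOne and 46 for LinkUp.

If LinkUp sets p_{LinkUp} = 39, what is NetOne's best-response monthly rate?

82.25

NetOne's profit: π = (p_{NetOne} − 35)(220 − 2p_{NetOne} + p_{LinkUp}).
∂π/∂p_{NetOne} = 290 − 4p_{NetOne} + p_{LinkUp} = 0 ⇒ p_{NetOne} = 72.5 + 0.25p_{LinkUp}.
At p_{LinkUp} = 39: p_{NetOne} = 72.5 + 0.25·39 = 82.25.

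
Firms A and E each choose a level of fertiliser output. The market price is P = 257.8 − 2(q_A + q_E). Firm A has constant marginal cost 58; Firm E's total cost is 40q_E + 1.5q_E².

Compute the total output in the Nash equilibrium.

59.775

Firm A's profit: π = q_A(257.8 − 2(q_A + q_E)) − 58q_A.
∂π/∂q_A = 199.8 − 4q_A − 2q_E = 0, so q_A = 49.95 − 0.5q_E.
For E: ∂π/∂q_E = 217.8 − 7q_E − 2q_A = 0 ⇒ q_E = 1089/35 − (2/7)q_A.
Substituting the second reaction function into the first: q_A = 49.95 − 0.5(1089/35 − (2/7)q_A), which gives (6/7)q_A = 963/28 ⇒ q_A = 40.125.
Then q_E = 1089/35 − (2/7)·40.125 = 19.65.
Total output: 40.125 + 19.65 = 59.775.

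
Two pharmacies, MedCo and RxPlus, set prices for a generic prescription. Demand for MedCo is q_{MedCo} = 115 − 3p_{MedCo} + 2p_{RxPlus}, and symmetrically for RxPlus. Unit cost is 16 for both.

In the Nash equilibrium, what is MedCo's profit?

MedCo's profit: π = (p_{MedCo} − 16)(115 − 3p_{MedCo} + 2p_{RxPlus}).
∂π/∂p_{MedCo} = 163 − 6p_{MedCo} + 2p_{RxPlus} = 0 ⇒ p_{MedCo} = 163/6 + (1/3)p_{RxPlus}.
By symmetry p_{RxPlus} = p_{MedCo}; substituting into the reaction function, (2/3)p_{MedCo} = 163/6 and p_{MedCo} = 40.75.
q_{MedCo} = 115 − 3·40.75 + 2·40.75 = 74.25.
Profit = (40.75 − 16)·74.25 = 1837.6875.

1837.6875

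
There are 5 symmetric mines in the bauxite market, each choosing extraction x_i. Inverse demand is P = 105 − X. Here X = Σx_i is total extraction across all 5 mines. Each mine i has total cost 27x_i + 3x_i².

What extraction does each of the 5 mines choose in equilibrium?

6.5

A representative mine's profit is π_i = x_i(105 − X) − 27x_i − 3x_i², with X = x_i + Σ_{j≠i} x_j.
First-order condition: 78 − 8x_i − Σ_{j≠i} x_j = 0.
In a symmetric equilibrium every mine chooses the same x, so Σ_{j≠i} x_j = 4x. The condition becomes 78 − 12x = 0, giving x = 78/12 = 6.5.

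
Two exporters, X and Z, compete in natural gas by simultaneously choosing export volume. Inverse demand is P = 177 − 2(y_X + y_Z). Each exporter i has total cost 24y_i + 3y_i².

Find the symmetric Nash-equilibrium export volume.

Exporter X's profit: π = y_X(177 − 2(y_X + y_Z)) − 24y_X − 3y_X².
∂π/∂y_X = 153 − 10y_X − 2y_Z = 0, so y_X = 15.3 − 0.2y_Z.
Setting y_X = y_Z in the reaction function: y_X = 15.3 − 0.2y_X, so y_X = 15.3 / 1.2 = 12.75.

12.75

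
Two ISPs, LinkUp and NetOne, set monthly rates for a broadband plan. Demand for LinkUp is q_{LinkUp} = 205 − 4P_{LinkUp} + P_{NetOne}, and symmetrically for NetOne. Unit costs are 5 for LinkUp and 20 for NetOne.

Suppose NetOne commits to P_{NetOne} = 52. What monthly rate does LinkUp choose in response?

34.625

LinkUp's profit: π = (P_{LinkUp} − 5)(205 − 4P_{LinkUp} + P_{NetOne}).
∂π/∂P_{LinkUp} = 225 − 8P_{LinkUp} + P_{NetOne} = 0 ⇒ P_{LinkUp} = 28.125 + 0.125P_{NetOne}.
At P_{NetOne} = 52: P_{LinkUp} = 28.125 + 0.125·52 = 34.625.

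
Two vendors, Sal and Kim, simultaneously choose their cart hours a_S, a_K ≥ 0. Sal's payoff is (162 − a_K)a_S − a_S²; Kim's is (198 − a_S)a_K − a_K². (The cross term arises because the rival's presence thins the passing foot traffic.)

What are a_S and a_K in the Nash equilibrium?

Expanding Sal's payoff: 162a_S − a_Ka_S − a_S².
∂π/∂a_S = 162 − a_K − 2a_S = 0, so a_S = 81 − 0.5a_K.
Likewise for Kim: a_K = 99 − 0.5a_S.
Solving the two reaction functions simultaneously: (1 − (−0.5)(−0.5))a_S = 81 − 0.5·99, so 0.75a_S = 31.5 and a_S = 42.
Then a_K = 99 − 0.5·42 = 78.

42, 78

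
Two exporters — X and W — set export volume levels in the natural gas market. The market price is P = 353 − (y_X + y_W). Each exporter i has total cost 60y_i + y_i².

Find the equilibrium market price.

235.8

Exporter X's profit: π = y_X(353 − (y_X + y_W)) − 60y_X − y_X².
∂π/∂y_X = 293 − 4y_X − y_W = 0, so y_X = 73.25 − 0.25y_W.
By symmetry y_W = y_X; substituting into the reaction function, 1.25y_X = 73.25 and y_X = 58.6.
Equilibrium price: P = 353 − 117.2 = 235.8.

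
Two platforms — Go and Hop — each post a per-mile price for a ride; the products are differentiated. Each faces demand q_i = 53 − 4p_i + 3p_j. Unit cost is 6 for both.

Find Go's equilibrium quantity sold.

37.6

Go's profit: π = (p_{Go} − 6)(53 − 4p_{Go} + 3p_{Hop}).
∂π/∂p_{Go} = 77 − 8p_{Go} + 3p_{Hop} = 0 ⇒ p_{Go} = 9.625 + 0.375p_{Hop}.
By symmetry p_{Hop} = p_{Go}; substituting into the reaction function, 0.625p_{Go} = 9.625 and p_{Go} = 15.4.
q_{Go} = 53 − 4·15.4 + 3·15.4 = 37.6.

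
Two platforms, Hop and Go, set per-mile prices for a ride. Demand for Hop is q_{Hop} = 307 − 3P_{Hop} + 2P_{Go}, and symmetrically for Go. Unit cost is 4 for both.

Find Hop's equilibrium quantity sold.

Hop's profit: π = (P_{Hop} − 4)(307 − 3P_{Hop} + 2P_{Go}).
∂π/∂P_{Hop} = 319 − 6P_{Hop} + 2P_{Go} = 0 ⇒ P_{Hop} = 319/6 + (1/3)P_{Go}.
By symmetry P_{Go} = P_{Hop}; substituting into the reaction function, (2/3)P_{Hop} = 319/6 and P_{Hop} = 79.75.
q_{Hop} = 307 − 3·79.75 + 2·79.75 = 227.25.

227.25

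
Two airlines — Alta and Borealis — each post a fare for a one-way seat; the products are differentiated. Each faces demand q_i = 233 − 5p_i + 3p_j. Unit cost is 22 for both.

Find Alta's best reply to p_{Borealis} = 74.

Alta's profit: π = (p_{Alta} − 22)(233 − 5p_{Alta} + 3p_{Borealis}).
∂π/∂p_{Alta} = 343 − 10p_{Alta} + 3p_{Borealis} = 0 ⇒ p_{Alta} = 34.3 + 0.3p_{Borealis}.
At p_{Borealis} = 74: p_{Alta} = 34.3 + 0.3·74 = 56.5.

56.5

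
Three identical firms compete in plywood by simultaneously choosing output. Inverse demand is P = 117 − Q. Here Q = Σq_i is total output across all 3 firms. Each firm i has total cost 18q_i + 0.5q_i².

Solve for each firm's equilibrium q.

A representative firm's profit is π_i = q_i(117 − Q) − 18q_i − 0.5q_i², with Q = q_i + Σ_{j≠i} q_j.
First-order condition: 99 − 3q_i − Σ_{j≠i} q_j = 0.
In a symmetric equilibrium every firm chooses the same q, so Σ_{j≠i} q_j = 2q. The condition becomes 99 − 5q = 0, giving q = 99/5 = 19.8.

19.8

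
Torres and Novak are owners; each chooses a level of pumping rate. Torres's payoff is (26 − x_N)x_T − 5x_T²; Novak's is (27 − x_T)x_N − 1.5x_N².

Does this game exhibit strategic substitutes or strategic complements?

Expanding Torres's payoff: 26x_T − x_Nx_T − 5x_T².
∂π/∂x_T = 26 − x_N − 10x_T = 0, so x_T = 2.6 − 0.1x_N.
The best-response slope dx_T/dx_N = −0.1 < 0: the reaction function is downward-sloping, so the choices are strategic substitutes.

strategic substitutes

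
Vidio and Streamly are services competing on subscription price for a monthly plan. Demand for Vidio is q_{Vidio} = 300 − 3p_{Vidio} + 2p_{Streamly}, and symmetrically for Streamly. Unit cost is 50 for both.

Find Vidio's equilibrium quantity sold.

187.5

Vidio's profit: π = (p_{Vidio} − 50)(300 − 3p_{Vidio} + 2p_{Streamly}).
∂π/∂p_{Vidio} = 450 − 6p_{Vidio} + 2p_{Streamly} = 0 ⇒ p_{Vidio} = 75 + (1/3)p_{Streamly}.
By symmetry p_{Streamly} = p_{Vidio}; substituting into the reaction function, (2/3)p_{Vidio} = 75 and p_{Vidio} = 112.5.
q_{Vidio} = 300 − 3·112.5 + 2·112.5 = 187.5.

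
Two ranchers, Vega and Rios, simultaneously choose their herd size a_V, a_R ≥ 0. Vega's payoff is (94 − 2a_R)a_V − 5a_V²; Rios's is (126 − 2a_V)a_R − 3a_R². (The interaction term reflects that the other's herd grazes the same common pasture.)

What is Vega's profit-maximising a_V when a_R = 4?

8.6

Expanding Vega's payoff: 94a_V − 2a_Ra_V − 5a_V².
∂π/∂a_V = 94 − 2a_R − 10a_V = 0, so a_V = 9.4 − 0.2a_R.
At a_R = 4: a_V = 9.4 − 0.2·4 = 8.6.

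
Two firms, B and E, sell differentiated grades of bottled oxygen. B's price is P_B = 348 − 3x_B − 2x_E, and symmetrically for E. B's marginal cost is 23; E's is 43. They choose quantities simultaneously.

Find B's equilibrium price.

148.625

Firm B's profit: π = x_B(348 − 3x_B − 2x_E) − 23x_B.
∂π/∂x_B = 325 − 6x_B − 2x_E = 0 ⇒ x_B = 325/6 − (1/3)x_E.
Similarly x_E = 305/6 − (1/3)x_B.
Substituting the second reaction function into the first: x_B = 325/6 − (1/3)(305/6 − (1/3)x_B), which gives (8/9)x_B = 335/9 ⇒ x_B = 41.875.
Then x_E = 305/6 − (1/3)·41.875 = 36.875.
P_B = 348 − 3·41.875 − 2·36.875 = 148.625.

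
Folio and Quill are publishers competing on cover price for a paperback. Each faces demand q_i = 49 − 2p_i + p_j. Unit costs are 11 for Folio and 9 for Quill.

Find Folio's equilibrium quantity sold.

24.8

Folio's profit: π = (p_{Folio} − 11)(49 − 2p_{Folio} + p_{Quill}).
∂π/∂p_{Folio} = 71 − 4p_{Folio} + p_{Quill} = 0 ⇒ p_{Folio} = 17.75 + 0.25p_{Quill}.
Similarly p_{Quill} = 16.75 + 0.25p_{Folio}.
Substituting the second reaction function into the first: p_{Folio} = 17.75 + 0.25(16.75 + 0.25p_{Folio}), which gives 0.9375p_{Folio} = 21.9375 ⇒ p_{Folio} = 23.4.
Then p_{Quill} = 16.75 + 0.25·23.4 = 22.6.
q_{Folio} = 49 − 2·23.4 + 22.6 = 24.8.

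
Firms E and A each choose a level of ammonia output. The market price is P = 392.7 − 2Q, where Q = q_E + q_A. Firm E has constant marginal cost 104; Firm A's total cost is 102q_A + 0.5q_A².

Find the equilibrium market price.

211.7625

Firm E's profit: π = q_E(392.7 − 2(q_E + q_A)) − 104q_E.
∂π/∂q_E = 288.7 − 4q_E − 2q_A = 0, so q_E = 72.175 − 0.5q_A.
For A: ∂π/∂q_A = 290.7 − 5q_A − 2q_E = 0 ⇒ q_A = 58.14 − 0.4q_E.
Plugging q_A into E's best response: q_E = 72.175 − 0.5(58.14 − 0.4q_E) ⇒ 0.8q_E = 43.105, so q_E = 8621/160.
Then q_A = 58.14 − 0.4·(8621/160) = 36.5875.
Equilibrium price: P = 392.7 − 2·(2895/32) = 211.7625.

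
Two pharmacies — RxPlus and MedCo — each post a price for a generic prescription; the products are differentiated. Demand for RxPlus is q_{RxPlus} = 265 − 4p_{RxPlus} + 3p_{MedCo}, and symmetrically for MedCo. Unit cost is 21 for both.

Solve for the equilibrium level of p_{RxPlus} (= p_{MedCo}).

RxPlus's profit: π = (p_{RxPlus} − 21)(265 − 4p_{RxPlus} + 3p_{MedCo}).
∂π/∂p_{RxPlus} = 349 − 8p_{RxPlus} + 3p_{MedCo} = 0 ⇒ p_{RxPlus} = 43.625 + 0.375p_{MedCo}.
The game is symmetric, so in equilibrium p_{MedCo} = p_{RxPlus}: the reaction function gives 0.625p_{RxPlus} = 43.625, hence p_{RxPlus} = 69.8.

69.8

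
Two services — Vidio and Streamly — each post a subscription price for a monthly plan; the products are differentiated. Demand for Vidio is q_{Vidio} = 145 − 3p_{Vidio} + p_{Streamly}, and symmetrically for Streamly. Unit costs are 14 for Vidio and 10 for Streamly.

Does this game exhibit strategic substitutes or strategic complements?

strategic complements

Vidio's profit: π = (p_{Vidio} − 14)(145 − 3p_{Vidio} + p_{Streamly}).
∂π/∂p_{Vidio} = 187 − 6p_{Vidio} + p_{Streamly} = 0 ⇒ p_{Vidio} = 187/6 + (1/6)p_{Streamly}.
The best-response slope dp_{Vidio}/dp_{Streamly} = 1/6 > 0: the reaction function is upward-sloping, so the choices are strategic complements.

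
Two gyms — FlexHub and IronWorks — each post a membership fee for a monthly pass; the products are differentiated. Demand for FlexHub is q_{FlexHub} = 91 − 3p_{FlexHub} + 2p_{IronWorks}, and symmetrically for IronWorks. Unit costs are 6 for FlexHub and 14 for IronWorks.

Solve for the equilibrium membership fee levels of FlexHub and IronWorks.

FlexHub's profit: π = (p_{FlexHub} − 6)(91 − 3p_{FlexHub} + 2p_{IronWorks}).
∂π/∂p_{FlexHub} = 109 − 6p_{FlexHub} + 2p_{IronWorks} = 0 ⇒ p_{FlexHub} = 109/6 + (1/3)p_{IronWorks}.
Similarly p_{IronWorks} = 133/6 + (1/3)p_{FlexHub}.
Substituting the second reaction function into the first: p_{FlexHub} = 109/6 + (1/3)(133/6 + (1/3)p_{FlexHub}), which gives (8/9)p_{FlexHub} = 230/9 ⇒ p_{FlexHub} = 28.75.
Then p_{IronWorks} = 133/6 + (1/3)·28.75 = 31.75.

28.75, 31.75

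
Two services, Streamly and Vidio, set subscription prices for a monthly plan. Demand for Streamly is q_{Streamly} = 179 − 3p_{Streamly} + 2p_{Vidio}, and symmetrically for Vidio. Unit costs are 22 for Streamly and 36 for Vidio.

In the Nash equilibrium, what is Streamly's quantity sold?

Streamly's profit: π = (p_{Streamly} − 22)(179 − 3p_{Streamly} + 2p_{Vidio}).
∂π/∂p_{Streamly} = 245 − 6p_{Streamly} + 2p_{Vidio} = 0 ⇒ p_{Streamly} = 245/6 + (1/3)p_{Vidio}.
Similarly p_{Vidio} = 287/6 + (1/3)p_{Streamly}.
Substituting the second reaction function into the first: p_{Streamly} = 245/6 + (1/3)(287/6 + (1/3)p_{Streamly}), which gives (8/9)p_{Streamly} = 511/9 ⇒ p_{Streamly} = 63.875.
Then p_{Vidio} = 287/6 + (1/3)·63.875 = 69.125.
q_{Streamly} = 179 − 3·63.875 + 2·69.125 = 125.625.

125.625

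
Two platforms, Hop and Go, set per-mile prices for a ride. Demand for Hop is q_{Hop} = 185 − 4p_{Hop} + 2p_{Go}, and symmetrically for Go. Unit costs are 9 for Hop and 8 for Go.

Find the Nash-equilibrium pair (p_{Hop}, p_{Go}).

36.7, 36.3

Hop's profit: π = (p_{Hop} − 9)(185 − 4p_{Hop} + 2p_{Go}).
∂π/∂p_{Hop} = 221 − 8p_{Hop} + 2p_{Go} = 0 ⇒ p_{Hop} = 27.625 + 0.25p_{Go}.
Similarly p_{Go} = 27.125 + 0.25p_{Hop}.
Substituting the second reaction function into the first: p_{Hop} = 27.625 + 0.25(27.125 + 0.25p_{Hop}), which gives 0.9375p_{Hop} = 1101/32 ⇒ p_{Hop} = 36.7.
Then p_{Go} = 27.125 + 0.25·36.7 = 36.3.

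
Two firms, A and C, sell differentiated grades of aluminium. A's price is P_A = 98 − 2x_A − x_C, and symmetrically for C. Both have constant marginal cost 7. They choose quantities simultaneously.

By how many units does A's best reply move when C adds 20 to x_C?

Firm A's profit: π = x_A(98 − 2x_A − x_C) − 7x_A.
∂π/∂x_A = 91 − 4x_A − x_C = 0 ⇒ x_A = 22.75 − 0.25x_C.
The reaction-function slope is −0.25, so a 20-unit rise in x_C moves x_A by −0.25 × 20 = −5. A's best response falls — the actions are strategic substitutes.

-5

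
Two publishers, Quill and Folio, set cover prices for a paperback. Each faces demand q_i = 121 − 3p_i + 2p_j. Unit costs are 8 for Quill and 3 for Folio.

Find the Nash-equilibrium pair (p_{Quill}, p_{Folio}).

Quill's profit: π = (p_{Quill} − 8)(121 − 3p_{Quill} + 2p_{Folio}).
∂π/∂p_{Quill} = 145 − 6p_{Quill} + 2p_{Folio} = 0 ⇒ p_{Quill} = 145/6 + (1/3)p_{Folio}.
Similarly p_{Folio} = 65/3 + (1/3)p_{Quill}.
Substituting the second reaction function into the first: p_{Quill} = 145/6 + (1/3)(65/3 + (1/3)p_{Quill}), which gives (8/9)p_{Quill} = 565/18 ⇒ p_{Quill} = 35.3125.
Then p_{Folio} = 65/3 + (1/3)·35.3125 = 33.4375.

35.3125, 33.4375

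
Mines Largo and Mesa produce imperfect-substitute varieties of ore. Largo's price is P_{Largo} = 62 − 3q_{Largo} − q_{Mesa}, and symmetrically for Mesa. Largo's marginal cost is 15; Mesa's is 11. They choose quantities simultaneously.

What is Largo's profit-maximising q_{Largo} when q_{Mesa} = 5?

7

Mine Largo's profit: π = q_{Largo}(62 − 3q_{Largo} − q_{Mesa}) − 15q_{Largo}.
∂π/∂q_{Largo} = 47 − 6q_{Largo} − q_{Mesa} = 0 ⇒ q_{Largo} = 47/6 − (1/6)q_{Mesa}.
At q_{Mesa} = 5: q_{Largo} = 47/6 − (1/6)·5 = 7.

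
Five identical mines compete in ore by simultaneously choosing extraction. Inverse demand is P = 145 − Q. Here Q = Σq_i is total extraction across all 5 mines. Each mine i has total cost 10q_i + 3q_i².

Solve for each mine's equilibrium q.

A representative mine's profit is π_i = q_i(145 − Q) − 10q_i − 3q_i², with Q = q_i + Σ_{j≠i} q_j.
First-order condition: 135 − 8q_i − Σ_{j≠i} q_j = 0.
In a symmetric equilibrium every mine chooses the same q, so Σ_{j≠i} q_j = 4q. The condition becomes 135 − 12q = 0, giving q = 135/12 = 11.25.

11.25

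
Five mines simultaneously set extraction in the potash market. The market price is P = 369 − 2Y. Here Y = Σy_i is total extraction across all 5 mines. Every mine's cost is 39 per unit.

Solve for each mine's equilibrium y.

27.5

A representative mine's profit is π_i = y_i(369 − 2Y) − 39y_i, with Y = y_i + Σ_{j≠i} y_j.
First-order condition: 330 − 4y_i − 2Σ_{j≠i} y_j = 0.
Imposing symmetry (y_j = y for all j) turns Σ_{j≠i} y_j into 4y, so 330 = 12y and y = 27.5.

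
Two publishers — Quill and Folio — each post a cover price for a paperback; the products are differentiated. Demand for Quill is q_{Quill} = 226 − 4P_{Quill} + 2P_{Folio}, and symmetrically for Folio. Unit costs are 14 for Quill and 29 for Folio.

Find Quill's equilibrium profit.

4900

Quill's profit: π = (P_{Quill} − 14)(226 − 4P_{Quill} + 2P_{Folio}).
∂π/∂P_{Quill} = 282 − 8P_{Quill} + 2P_{Folio} = 0 ⇒ P_{Quill} = 35.25 + 0.25P_{Folio}.
Similarly P_{Folio} = 42.75 + 0.25P_{Quill}.
Substituting the second reaction function into the first: P_{Quill} = 35.25 + 0.25(42.75 + 0.25P_{Quill}), which gives 0.9375P_{Quill} = 45.9375 ⇒ P_{Quill} = 49.
Then P_{Folio} = 42.75 + 0.25·49 = 55.
q_{Quill} = 226 − 4·49 + 2·55 = 140.
Profit = (49 − 14)·140 = 4900.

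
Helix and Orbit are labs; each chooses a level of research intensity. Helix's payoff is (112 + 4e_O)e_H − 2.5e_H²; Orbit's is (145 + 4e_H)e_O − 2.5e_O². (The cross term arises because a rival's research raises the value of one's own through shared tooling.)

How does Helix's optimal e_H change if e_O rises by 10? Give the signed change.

Expanding Helix's payoff: 112e_H + 4e_Oe_H − 2.5e_H².
∂π/∂e_H = 112 + 4e_O − 5e_H = 0, so e_H = 22.4 + 0.8e_O.
The reaction-function slope is 0.8, so a 10-unit rise in e_O moves e_H by 0.8 × 10 = 8. Helix's best response rises — the actions are strategic complements.

8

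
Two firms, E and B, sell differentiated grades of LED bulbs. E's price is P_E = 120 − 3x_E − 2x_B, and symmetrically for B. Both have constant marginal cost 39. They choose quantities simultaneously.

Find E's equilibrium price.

69.375

Firm E's profit: π = x_E(120 − 3x_E − 2x_B) − 39x_E.
∂π/∂x_E = 81 − 6x_E − 2x_B = 0 ⇒ x_E = 13.5 − (1/3)x_B.
Setting x_E = x_B in the reaction function: x_E = 13.5 − (1/3)x_E, so x_E = 13.5 / (4/3) = 10.125.
P_E = 120 − 3·10.125 − 2·10.125 = 69.375.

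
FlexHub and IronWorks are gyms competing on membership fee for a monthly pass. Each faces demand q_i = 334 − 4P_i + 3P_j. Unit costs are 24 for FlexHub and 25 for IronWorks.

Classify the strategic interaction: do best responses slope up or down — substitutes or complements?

FlexHub's profit: π = (P_{FlexHub} − 24)(334 − 4P_{FlexHub} + 3P_{IronWorks}).
∂π/∂P_{FlexHub} = 430 − 8P_{FlexHub} + 3P_{IronWorks} = 0 ⇒ P_{FlexHub} = 53.75 + 0.375P_{IronWorks}.
The best-response slope dP_{FlexHub}/dP_{IronWorks} = 0.375 > 0: the reaction function is upward-sloping, so the choices are strategic complements.

strategic complements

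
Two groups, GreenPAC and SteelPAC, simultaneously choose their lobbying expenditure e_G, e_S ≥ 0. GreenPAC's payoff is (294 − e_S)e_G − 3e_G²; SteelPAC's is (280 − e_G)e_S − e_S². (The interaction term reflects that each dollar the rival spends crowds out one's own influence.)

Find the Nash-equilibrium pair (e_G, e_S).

28, 126

Expanding GreenPAC's payoff: 294e_G − e_Se_G − 3e_G².
∂π/∂e_G = 294 − e_S − 6e_G = 0, so e_G = 49 − (1/6)e_S.
Likewise for SteelPAC: e_S = 140 − 0.5e_G.
Plugging e_S into GreenPAC's best response: e_G = 49 − (1/6)(140 − 0.5e_G) ⇒ (11/12)e_G = 77/3, so e_G = 28.
Then e_S = 140 − 0.5·28 = 126.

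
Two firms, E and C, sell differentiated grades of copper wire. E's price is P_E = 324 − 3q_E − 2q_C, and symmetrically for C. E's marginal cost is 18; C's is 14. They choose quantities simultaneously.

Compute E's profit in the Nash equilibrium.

Firm E's profit: π = q_E(324 − 3q_E − 2q_C) − 18q_E.
∂π/∂q_E = 306 − 6q_E − 2q_C = 0 ⇒ q_E = 51 − (1/3)q_C.
Similarly q_C = 155/3 − (1/3)q_E.
Solving the two reaction functions simultaneously: (1 − (−1/3)(−1/3))q_E = 51 − (1/3)·(155/3), so (8/9)q_E = 304/9 and q_E = 38.
Then q_C = 155/3 − (1/3)·38 = 39.
P_E = 324 − 3·38 − 2·39 = 132.
Profit = (132 − 18)·38 = 4332.

4332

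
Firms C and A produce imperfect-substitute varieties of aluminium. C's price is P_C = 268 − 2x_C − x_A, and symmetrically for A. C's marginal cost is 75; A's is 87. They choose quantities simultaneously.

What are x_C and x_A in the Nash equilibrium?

39.4, 35.4

Firm C's profit: π = x_C(268 − 2x_C − x_A) − 75x_C.
∂π/∂x_C = 193 − 4x_C − x_A = 0 ⇒ x_C = 48.25 − 0.25x_A.
Similarly x_A = 45.25 − 0.25x_C.
Substituting the second reaction function into the first: x_C = 48.25 − 0.25(45.25 − 0.25x_C), which gives 0.9375x_C = 36.9375 ⇒ x_C = 39.4.
Then x_A = 45.25 − 0.25·39.4 = 35.4.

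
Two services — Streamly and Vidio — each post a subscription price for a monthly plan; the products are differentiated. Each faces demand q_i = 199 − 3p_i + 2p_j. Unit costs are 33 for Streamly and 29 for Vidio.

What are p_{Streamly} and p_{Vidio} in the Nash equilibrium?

73.75, 72.25

Streamly's profit: π = (p_{Streamly} − 33)(199 − 3p_{Streamly} + 2p_{Vidio}).
∂π/∂p_{Streamly} = 298 − 6p_{Streamly} + 2p_{Vidio} = 0 ⇒ p_{Streamly} = 149/3 + (1/3)p_{Vidio}.
Similarly p_{Vidio} = 143/3 + (1/3)p_{Streamly}.
Substituting the second reaction function into the first: p_{Streamly} = 149/3 + (1/3)(143/3 + (1/3)p_{Streamly}), which gives (8/9)p_{Streamly} = 590/9 ⇒ p_{Streamly} = 73.75.
Then p_{Vidio} = 143/3 + (1/3)·73.75 = 72.25.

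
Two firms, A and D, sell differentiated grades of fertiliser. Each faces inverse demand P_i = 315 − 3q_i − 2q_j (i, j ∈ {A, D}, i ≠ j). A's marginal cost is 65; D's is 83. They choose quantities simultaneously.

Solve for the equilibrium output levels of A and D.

32.375, 27.875

Firm A's profit: π = q_A(315 − 3q_A − 2q_D) − 65q_A.
∂π/∂q_A = 250 − 6q_A − 2q_D = 0 ⇒ q_A = 125/3 − (1/3)q_D.
Similarly q_D = 116/3 − (1/3)q_A.
Solving the two reaction functions simultaneously: (1 − (−1/3)(−1/3))q_A = 125/3 − (1/3)·(116/3), so (8/9)q_A = 259/9 and q_A = 32.375.
Then q_D = 116/3 − (1/3)·32.375 = 27.875.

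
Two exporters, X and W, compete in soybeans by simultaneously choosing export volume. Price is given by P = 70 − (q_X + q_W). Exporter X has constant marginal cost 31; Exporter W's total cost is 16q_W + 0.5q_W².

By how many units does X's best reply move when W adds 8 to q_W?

-4

Exporter X's profit: π = q_X(70 − (q_X + q_W)) − 31q_X.
∂π/∂q_X = 39 − 2q_X − q_W = 0, so q_X = 19.5 − 0.5q_W.
The reaction-function slope is −0.5, so an 8-unit rise in q_W moves q_X by −0.5 × 8 = −4. X's best response falls — the actions are strategic substitutes.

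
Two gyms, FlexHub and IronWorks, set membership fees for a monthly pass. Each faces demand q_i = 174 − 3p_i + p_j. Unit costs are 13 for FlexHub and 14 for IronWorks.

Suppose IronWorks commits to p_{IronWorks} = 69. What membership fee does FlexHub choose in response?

FlexHub's profit: π = (p_{FlexHub} − 13)(174 − 3p_{FlexHub} + p_{IronWorks}).
∂π/∂p_{FlexHub} = 213 − 6p_{FlexHub} + p_{IronWorks} = 0 ⇒ p_{FlexHub} = 35.5 + (1/6)p_{IronWorks}.
At p_{IronWorks} = 69: p_{FlexHub} = 35.5 + (1/6)·69 = 47.

47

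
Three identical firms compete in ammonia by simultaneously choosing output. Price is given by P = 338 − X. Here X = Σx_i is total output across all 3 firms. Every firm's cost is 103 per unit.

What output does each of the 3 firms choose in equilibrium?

A representative firm's profit is π_i = x_i(338 − X) − 103x_i, with X = x_i + Σ_{j≠i} x_j.
First-order condition: 235 − 2x_i − Σ_{j≠i} x_j = 0.
Imposing symmetry (x_j = x for all j) turns Σ_{j≠i} x_j into 2x, so 235 = 4x and x = 58.75.

58.75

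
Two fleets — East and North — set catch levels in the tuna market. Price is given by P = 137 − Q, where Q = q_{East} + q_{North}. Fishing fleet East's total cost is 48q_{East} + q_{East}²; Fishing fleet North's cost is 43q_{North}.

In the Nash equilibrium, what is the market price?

84

Fishing fleet East's profit: π = q_{East}(137 − (q_{East} + q_{North})) − 48q_{East} − q_{East}².
∂π/∂q_{East} = 89 − 4q_{East} − q_{North} = 0, so q_{East} = 22.25 − 0.25q_{North}.
For North: ∂π/∂q_{North} = 94 − 2q_{North} − q_{East} = 0 ⇒ q_{North} = 47 − 0.5q_{East}.
Solving the two reaction functions simultaneously: (1 − (−0.25)(−0.5))q_{East} = 22.25 − 0.25·47, so 0.875q_{East} = 10.5 and q_{East} = 12.
Then q_{North} = 47 − 0.5·12 = 41.
Equilibrium price: P = 137 − 53 = 84.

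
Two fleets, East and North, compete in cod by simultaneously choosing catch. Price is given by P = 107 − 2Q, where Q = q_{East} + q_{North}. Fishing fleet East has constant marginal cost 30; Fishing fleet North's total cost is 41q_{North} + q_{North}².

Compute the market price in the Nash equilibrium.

Fishing fleet East's profit: π = q_{East}(107 − 2(q_{East} + q_{North})) − 30q_{East}.
∂π/∂q_{East} = 77 − 4q_{East} − 2q_{North} = 0, so q_{East} = 19.25 − 0.5q_{North}.
For North: ∂π/∂q_{North} = 66 − 6q_{North} − 2q_{East} = 0 ⇒ q_{North} = 11 − (1/3)q_{East}.
Substituting the second reaction function into the first: q_{East} = 19.25 − 0.5(11 − (1/3)q_{East}), which gives (5/6)q_{East} = 13.75 ⇒ q_{East} = 16.5.
Then q_{North} = 11 − (1/3)·16.5 = 5.5.
Equilibrium price: P = 107 − 2·22 = 63.

63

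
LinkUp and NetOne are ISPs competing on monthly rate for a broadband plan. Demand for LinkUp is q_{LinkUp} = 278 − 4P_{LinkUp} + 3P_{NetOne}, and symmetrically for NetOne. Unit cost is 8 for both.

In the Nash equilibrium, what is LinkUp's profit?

11664

LinkUp's profit: π = (P_{LinkUp} − 8)(278 − 4P_{LinkUp} + 3P_{NetOne}).
∂π/∂P_{LinkUp} = 310 − 8P_{LinkUp} + 3P_{NetOne} = 0 ⇒ P_{LinkUp} = 38.75 + 0.375P_{NetOne}.
Setting P_{LinkUp} = P_{NetOne} in the reaction function: P_{LinkUp} = 38.75 + 0.375P_{LinkUp}, so P_{LinkUp} = 38.75 / 0.625 = 62.
q_{LinkUp} = 278 − 4·62 + 3·62 = 216.
Profit = (62 − 8)·216 = 11664.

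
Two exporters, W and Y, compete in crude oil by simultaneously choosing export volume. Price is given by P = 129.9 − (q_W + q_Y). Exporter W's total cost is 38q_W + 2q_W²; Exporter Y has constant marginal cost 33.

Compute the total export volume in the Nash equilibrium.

52.4

Exporter W's profit: π = q_W(129.9 − (q_W + q_Y)) − 38q_W − 2q_W².
∂π/∂q_W = 91.9 − 6q_W − q_Y = 0, so q_W = 919/60 − (1/6)q_Y.
For Y: ∂π/∂q_Y = 96.9 − 2q_Y − q_W = 0 ⇒ q_Y = 48.45 − 0.5q_W.
Plugging q_Y into W's best response: q_W = 919/60 − (1/6)(48.45 − 0.5q_W) ⇒ (11/12)q_W = 869/120, so q_W = 7.9.
Then q_Y = 48.45 − 0.5·7.9 = 44.5.
Total export volume: 7.9 + 44.5 = 52.4.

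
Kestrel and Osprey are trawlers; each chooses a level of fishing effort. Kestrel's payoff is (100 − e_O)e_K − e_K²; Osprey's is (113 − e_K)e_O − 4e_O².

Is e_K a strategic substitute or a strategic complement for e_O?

strategic substitutes

Expanding Kestrel's payoff: 100e_K − e_Oe_K − e_K².
∂π/∂e_K = 100 − e_O − 2e_K = 0, so e_K = 50 − 0.5e_O.
The best-response slope de_K/de_O = −0.5 < 0: the reaction function is downward-sloping, so the choices are strategic substitutes.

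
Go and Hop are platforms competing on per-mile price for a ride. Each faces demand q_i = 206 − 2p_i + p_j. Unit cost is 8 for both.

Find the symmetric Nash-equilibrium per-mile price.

Go's profit: π = (p_{Go} − 8)(206 − 2p_{Go} + p_{Hop}).
∂π/∂p_{Go} = 222 − 4p_{Go} + p_{Hop} = 0 ⇒ p_{Go} = 55.5 + 0.25p_{Hop}.
Setting p_{Go} = p_{Hop} in the reaction function: p_{Go} = 55.5 + 0.25p_{Go}, so p_{Go} = 55.5 / 0.75 = 74.

74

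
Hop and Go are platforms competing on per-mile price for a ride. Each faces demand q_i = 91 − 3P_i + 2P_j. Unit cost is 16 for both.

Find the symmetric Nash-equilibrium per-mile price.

34.75

Hop's profit: π = (P_{Hop} − 16)(91 − 3P_{Hop} + 2P_{Go}).
∂π/∂P_{Hop} = 139 − 6P_{Hop} + 2P_{Go} = 0 ⇒ P_{Hop} = 139/6 + (1/3)P_{Go}.
Setting P_{Hop} = P_{Go} in the reaction function: P_{Hop} = 139/6 + (1/3)P_{Hop}, so P_{Hop} = (139/6) / (2/3) = 34.75.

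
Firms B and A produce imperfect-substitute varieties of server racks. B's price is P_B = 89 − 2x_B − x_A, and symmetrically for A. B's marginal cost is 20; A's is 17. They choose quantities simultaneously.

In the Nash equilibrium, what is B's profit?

369.92

Firm B's profit: π = x_B(89 − 2x_B − x_A) − 20x_B.
∂π/∂x_B = 69 − 4x_B − x_A = 0 ⇒ x_B = 17.25 − 0.25x_A.
Similarly x_A = 18 − 0.25x_B.
Solving the two reaction functions simultaneously: (1 − (−0.25)(−0.25))x_B = 17.25 − 0.25·18, so 0.9375x_B = 12.75 and x_B = 13.6.
Then x_A = 18 − 0.25·13.6 = 14.6.
P_B = 89 − 2·13.6 − 14.6 = 47.2.
Profit = (47.2 − 20)·13.6 = 369.92.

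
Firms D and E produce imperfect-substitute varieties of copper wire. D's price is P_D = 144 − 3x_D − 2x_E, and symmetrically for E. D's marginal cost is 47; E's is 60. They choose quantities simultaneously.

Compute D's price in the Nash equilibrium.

85.8125

Firm D's profit: π = x_D(144 − 3x_D − 2x_E) − 47x_D.
∂π/∂x_D = 97 − 6x_D − 2x_E = 0 ⇒ x_D = 97/6 − (1/3)x_E.
Similarly x_E = 14 − (1/3)x_D.
Substituting the second reaction function into the first: x_D = 97/6 − (1/3)(14 − (1/3)x_D), which gives (8/9)x_D = 11.5 ⇒ x_D = 12.9375.
Then x_E = 14 − (1/3)·12.9375 = 9.6875.
P_D = 144 − 3·12.9375 − 2·9.6875 = 85.8125.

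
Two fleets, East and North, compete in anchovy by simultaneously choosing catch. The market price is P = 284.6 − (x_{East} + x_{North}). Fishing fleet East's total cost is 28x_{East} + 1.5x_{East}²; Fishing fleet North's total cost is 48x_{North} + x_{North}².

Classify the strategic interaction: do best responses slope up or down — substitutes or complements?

Fishing fleet East's profit: π = x_{East}(284.6 − (x_{East} + x_{North})) − 28x_{East} − 1.5x_{East}².
∂π/∂x_{East} = 256.6 − 5x_{East} − x_{North} = 0, so x_{East} = 51.32 − 0.2x_{North}.
The best-response slope dx_{East}/dx_{North} = −0.2 < 0: the reaction function is downward-sloping, so the choices are strategic substitutes.

strategic substitutes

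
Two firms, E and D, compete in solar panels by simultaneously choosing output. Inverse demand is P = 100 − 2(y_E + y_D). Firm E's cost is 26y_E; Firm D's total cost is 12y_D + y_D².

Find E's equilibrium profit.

359.12

Firm E's profit: π = y_E(100 − 2(y_E + y_D)) − 26y_E.
∂π/∂y_E = 74 − 4y_E − 2y_D = 0, so y_E = 18.5 − 0.5y_D.
For D: ∂π/∂y_D = 88 − 6y_D − 2y_E = 0 ⇒ y_D = 44/3 − (1/3)y_E.
Substituting the second reaction function into the first: y_E = 18.5 − 0.5(44/3 − (1/3)y_E), which gives (5/6)y_E = 67/6 ⇒ y_E = 13.4.
Then y_D = 44/3 − (1/3)·13.4 = 10.2.
Price P = 100 − 2·23.6 = 52.8.
E's profit: (52.8 − 26)·13.4 = 359.12.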